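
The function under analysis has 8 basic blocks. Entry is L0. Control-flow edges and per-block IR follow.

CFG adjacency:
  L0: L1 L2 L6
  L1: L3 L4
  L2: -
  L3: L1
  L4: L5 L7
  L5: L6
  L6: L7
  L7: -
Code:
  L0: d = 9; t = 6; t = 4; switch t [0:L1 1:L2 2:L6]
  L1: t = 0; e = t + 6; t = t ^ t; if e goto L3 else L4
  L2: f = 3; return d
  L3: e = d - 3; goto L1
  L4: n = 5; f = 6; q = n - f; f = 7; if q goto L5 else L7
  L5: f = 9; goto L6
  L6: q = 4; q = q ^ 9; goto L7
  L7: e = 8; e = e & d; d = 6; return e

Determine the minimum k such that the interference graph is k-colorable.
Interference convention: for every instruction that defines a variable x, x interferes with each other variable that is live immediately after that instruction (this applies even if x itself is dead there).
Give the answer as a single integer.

Block summaries:
  L0: def={d,t} ue=∅
  L1: def={e,t} ue=∅
  L2: def={f} ue={d}
  L3: def={e} ue={d}
  L4: def={f,n,q} ue=∅
  L5: def={f} ue=∅
  L6: def={q} ue=∅
  L7: def={d,e} ue={d}

Backward fixpoint:
  L0: in=∅ out={d}
  L1: in={d} out={d}
  L2: in={d} out=∅
  L3: in={d} out={d}
  L4: in={d} out={d}
  L5: in={d} out={d}
  L6: in={d} out={d}
  L7: in={d} out=∅

Interfere edges:
  d: {e,f,n,q,t}
  e: {d,t}
  f: {d,n,q}
  n: {d,f}
  q: {d,f}
  t: {d,e}

Colouring:
  clique {d,e,t} ⇒ need ≥ 3
  3-colouring: R0={d}  R1={e,f}  R2={n,q,t}
  χ = 3

Answer: 3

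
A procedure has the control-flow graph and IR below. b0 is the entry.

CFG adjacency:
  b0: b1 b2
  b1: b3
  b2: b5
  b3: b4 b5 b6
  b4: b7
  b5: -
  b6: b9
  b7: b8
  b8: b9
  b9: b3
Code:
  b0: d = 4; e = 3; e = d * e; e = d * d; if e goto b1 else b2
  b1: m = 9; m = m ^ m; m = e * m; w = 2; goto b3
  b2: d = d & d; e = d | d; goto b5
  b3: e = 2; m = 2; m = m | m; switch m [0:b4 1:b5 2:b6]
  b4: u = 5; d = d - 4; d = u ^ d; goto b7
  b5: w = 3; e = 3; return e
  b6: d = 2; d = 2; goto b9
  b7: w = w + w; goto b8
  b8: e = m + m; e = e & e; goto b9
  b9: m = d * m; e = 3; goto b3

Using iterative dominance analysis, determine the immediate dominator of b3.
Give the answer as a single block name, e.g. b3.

idom tree: b1←b0 b2←b0 b3←b1 b4←b3 b5←b0 b6←b3 b7←b4 b8←b7 b9←b3
Join-block Dom:
  b3: preds {b1,b9}: {b0,b1} ∩ {b0,b1,b3,b9} = {b0,b1}; idom=b1
  b5: preds {b2,b3}: {b0,b2} ∩ {b0,b1,b3} = {b0}; idom=b0
  b9: preds {b6,b8}: {b0,b1,b3,b6} ∩ {b0,b1,b3,b4,b7,b8} = {b0,b1,b3}; idom=b3

idom(b3) = b1

Answer: b1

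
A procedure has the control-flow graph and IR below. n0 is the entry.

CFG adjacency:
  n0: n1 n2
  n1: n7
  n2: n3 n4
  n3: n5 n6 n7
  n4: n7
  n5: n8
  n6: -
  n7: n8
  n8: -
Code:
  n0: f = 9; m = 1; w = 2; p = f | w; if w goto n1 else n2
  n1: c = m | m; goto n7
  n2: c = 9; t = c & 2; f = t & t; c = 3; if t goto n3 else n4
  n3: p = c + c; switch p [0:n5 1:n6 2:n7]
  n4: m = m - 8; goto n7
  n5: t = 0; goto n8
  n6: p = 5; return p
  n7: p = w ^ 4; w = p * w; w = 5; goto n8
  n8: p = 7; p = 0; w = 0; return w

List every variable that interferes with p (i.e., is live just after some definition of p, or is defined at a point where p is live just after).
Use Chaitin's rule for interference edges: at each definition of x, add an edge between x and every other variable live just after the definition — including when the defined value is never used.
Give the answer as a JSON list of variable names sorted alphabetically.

Block summaries:
  n0: {f,m,p,w} / ∅
  n1: {c} / {m}
  n2: {c,f,t} / ∅
  n3: {p} / {c}
  n4: {m} / {m}
  n5: {t} / ∅
  n6: {p} / ∅
  n7: {p,w} / {w}
  n8: {p,w} / ∅

Liveness:
  live n0: ∅→{m,w}
  live n1: {m,w}→{w}
  live n2: {m,w}→{c,m,w}
  live n3: {c,w}→{w}
  live n4: {m,w}→{w}
  live n5: ∅→∅
  live n6: ∅→∅
  live n7: {w}→∅
  live n8: ∅→∅

Conflict graph:
  c: {m,t,w}
  f: {m,t,w}
  m: {c,f,p,t,w}
  p: {m,w}
  t: {c,f,m,w}
  w: {c,f,m,p,t}

N(p) = ["m", "w"]

Answer: ["m", "w"]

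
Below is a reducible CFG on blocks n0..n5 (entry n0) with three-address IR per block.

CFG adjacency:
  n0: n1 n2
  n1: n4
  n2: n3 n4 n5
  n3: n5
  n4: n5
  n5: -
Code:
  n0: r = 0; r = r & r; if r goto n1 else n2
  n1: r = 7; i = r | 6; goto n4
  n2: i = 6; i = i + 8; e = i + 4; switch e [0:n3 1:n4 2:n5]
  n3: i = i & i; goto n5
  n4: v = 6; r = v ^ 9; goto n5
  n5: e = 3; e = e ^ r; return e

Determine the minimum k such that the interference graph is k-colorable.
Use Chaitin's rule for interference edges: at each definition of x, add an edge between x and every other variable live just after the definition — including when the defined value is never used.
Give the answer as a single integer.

Block summaries:
  n0 def {r} use ∅
  n1 def {i,r} use ∅
  n2 def {e,i} use ∅
  n3 def {i} use {i}
  n4 def {r,v} use ∅
  n5 def {e} use {r}

Backward fixpoint:
  live n0: ∅→{r}
  live n1: ∅→∅
  live n2: {r}→{i,r}
  live n3: {i,r}→{r}
  live n4: ∅→{r}
  live n5: {r}→∅

Conflict graph:
  e — {i,r}
  i — {e,r}
  r — {e,i}
  v — ∅

Colouring:
  {e,i,r} pairwise interfere (3-clique) ⇒ χ ≥ 3
  3-colouring: r0={e,v}  r1={i}  r2={r}
  χ = 3

Answer: 3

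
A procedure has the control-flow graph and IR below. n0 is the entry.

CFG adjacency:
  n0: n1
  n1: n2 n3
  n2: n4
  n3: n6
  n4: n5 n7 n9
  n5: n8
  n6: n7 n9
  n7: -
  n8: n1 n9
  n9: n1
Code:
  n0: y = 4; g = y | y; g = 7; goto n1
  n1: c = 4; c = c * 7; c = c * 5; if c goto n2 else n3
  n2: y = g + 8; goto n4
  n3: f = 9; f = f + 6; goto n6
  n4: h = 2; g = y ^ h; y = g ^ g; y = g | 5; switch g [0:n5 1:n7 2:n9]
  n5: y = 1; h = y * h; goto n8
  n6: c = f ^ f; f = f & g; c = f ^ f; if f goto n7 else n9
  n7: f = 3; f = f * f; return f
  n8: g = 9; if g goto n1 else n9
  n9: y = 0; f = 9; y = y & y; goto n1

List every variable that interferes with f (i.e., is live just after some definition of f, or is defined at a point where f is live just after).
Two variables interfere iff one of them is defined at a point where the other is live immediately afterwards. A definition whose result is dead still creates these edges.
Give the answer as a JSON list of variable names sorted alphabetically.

Answer: ["c", "g", "y"]

Working:
Block summaries:
  n0: {g,y} / ∅
  n1: {c} / ∅
  n2: {y} / {g}
  n3: {f} / ∅
  n4: {g,h,y} / {y}
  n5: {h,y} / {h}
  n6: {c,f} / {f,g}
  n7: {f} / ∅
  n8: {g} / ∅
  n9: {f,y} / ∅

Live sets:
  live n0: ∅→{g}
  live n1: {g}→{g}
  live n2: {g}→{y}
  live n3: {g}→{f,g}
  live n4: {y}→{g,h}
  live n5: {h}→∅
  live n6: {f,g}→{g}
  live n7: ∅→∅
  live n8: ∅→{g}
  live n9: {g}→{g}

Interference:
  c: {f,g}
  f: {c,g,y}
  g: {c,f,h,y}
  h: {g,y}
  y: {f,g,h}

N(f) = ["c", "g", "y"]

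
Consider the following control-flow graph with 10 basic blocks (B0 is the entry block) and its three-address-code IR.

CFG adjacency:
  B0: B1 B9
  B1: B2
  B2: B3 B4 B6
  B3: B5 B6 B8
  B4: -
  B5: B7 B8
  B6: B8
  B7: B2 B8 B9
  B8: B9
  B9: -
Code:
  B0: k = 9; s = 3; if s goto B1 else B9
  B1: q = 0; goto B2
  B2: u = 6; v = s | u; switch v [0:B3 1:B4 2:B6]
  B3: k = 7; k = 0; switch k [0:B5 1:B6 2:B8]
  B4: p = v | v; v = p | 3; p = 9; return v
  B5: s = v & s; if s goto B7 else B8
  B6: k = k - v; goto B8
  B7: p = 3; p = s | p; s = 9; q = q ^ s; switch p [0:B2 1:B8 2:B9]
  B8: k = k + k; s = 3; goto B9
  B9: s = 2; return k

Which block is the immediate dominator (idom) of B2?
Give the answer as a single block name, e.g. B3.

Answer: B1

Analysis:
idom tree: B1←B0 B2←B1 B3←B2 B4←B2 B5←B3 B6←B2 B7←B5 B8←B2 B9←B0
Dom at joins:
  B2: preds {B1,B7}: {B0,B1} ∩ {B0,B1,B2,B3,B5,B7} = {B0,B1}; idom=B1
  B6: preds {B2,B3}: {B0,B1,B2} ∩ {B0,B1,B2,B3} = {B0,B1,B2}; idom=B2
  B8: preds {B3,B5,B6,B7}: {B0,B1,B2,B3} ∩ {B0,B1,B2,B3,B5} ∩ {B0,B1,B2,B6} ∩ {B0,B1,B2,B3,B5,B7} = {B0,B1,B2}; idom=B2
  B9: preds {B0,B7,B8}: {B0} ∩ {B0,B1,B2,B3,B5,B7} ∩ {B0,B1,B2,B8} = {B0}; idom=B0

idom(B2) = B1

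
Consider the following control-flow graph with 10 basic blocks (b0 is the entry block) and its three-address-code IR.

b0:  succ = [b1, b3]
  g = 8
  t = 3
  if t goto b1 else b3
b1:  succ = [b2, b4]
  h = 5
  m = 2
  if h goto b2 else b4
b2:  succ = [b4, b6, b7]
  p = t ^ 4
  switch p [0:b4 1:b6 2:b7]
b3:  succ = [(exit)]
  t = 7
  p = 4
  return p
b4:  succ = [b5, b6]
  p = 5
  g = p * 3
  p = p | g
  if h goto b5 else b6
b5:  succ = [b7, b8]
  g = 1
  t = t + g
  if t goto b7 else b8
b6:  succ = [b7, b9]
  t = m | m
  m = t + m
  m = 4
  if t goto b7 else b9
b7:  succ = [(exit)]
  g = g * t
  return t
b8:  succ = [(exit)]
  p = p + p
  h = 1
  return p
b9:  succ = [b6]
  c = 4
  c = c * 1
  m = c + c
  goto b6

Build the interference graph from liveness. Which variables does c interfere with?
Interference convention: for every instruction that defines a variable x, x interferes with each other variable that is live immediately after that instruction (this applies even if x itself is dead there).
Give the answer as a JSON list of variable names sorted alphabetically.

Answer: ["g"]

Derivation:
def/use:
  b0: def={g,t} ue=∅
  b1: def={h,m} ue=∅
  b2: def={p} ue={t}
  b3: def={p,t} ue=∅
  b4: def={g,p} ue={h}
  b5: def={g,t} ue={t}
  b6: def={m,t} ue={m}
  b7: def={g} ue={g,t}
  b8: def={h,p} ue={p}
  b9: def={c,m} ue=∅

Liveness:
  b0 li=∅ lo={g,t}
  b1 li={g,t} lo={g,h,m,t}
  b2 li={g,h,m,t} lo={g,h,m,t}
  b3 li=∅ lo=∅
  b4 li={h,m,t} lo={g,m,p,t}
  b5 li={p,t} lo={g,p,t}
  b6 li={g,m} lo={g,t}
  b7 li={g,t} lo=∅
  b8 li={p} lo=∅
  b9 li={g} lo={g,m}

Interfere edges:
  c↔{g}
  g↔{c,h,m,p,t}
  h↔{g,m,p,t}
  m↔{g,h,p,t}
  p↔{g,h,m,t}
  t↔{g,h,m,p}

N(c) = ["g"]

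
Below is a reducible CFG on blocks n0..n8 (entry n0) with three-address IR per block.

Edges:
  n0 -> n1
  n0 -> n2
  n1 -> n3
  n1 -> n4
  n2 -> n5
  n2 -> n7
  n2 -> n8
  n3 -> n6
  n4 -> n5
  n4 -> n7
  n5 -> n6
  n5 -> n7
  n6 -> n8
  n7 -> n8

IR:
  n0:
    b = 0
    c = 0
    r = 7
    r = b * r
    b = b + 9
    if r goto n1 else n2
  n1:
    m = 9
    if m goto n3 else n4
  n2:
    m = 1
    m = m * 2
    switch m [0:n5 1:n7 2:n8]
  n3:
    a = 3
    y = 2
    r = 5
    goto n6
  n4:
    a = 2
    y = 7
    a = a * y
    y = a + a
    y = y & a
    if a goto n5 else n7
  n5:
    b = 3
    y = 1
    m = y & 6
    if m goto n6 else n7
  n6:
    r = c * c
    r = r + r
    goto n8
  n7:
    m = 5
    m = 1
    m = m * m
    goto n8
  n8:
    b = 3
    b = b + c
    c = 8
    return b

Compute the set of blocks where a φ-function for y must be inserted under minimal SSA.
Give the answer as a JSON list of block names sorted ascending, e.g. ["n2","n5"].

Answer: ["n5", "n6", "n7", "n8"]

Analysis:
idom tree: n1←n0 n2←n0 n3←n1 n4←n1 n5←n0 n6←n0 n7←n0 n8←n0
Dom at joins:
  n5: preds {n2,n4}: {n0,n2} ∩ {n0,n1,n4} = {n0}; idom=n0
  n6: preds {n3,n5}: {n0,n1,n3} ∩ {n0,n5} = {n0}; idom=n0
  n7: preds {n2,n4,n5}: {n0,n2} ∩ {n0,n1,n4} ∩ {n0,n5} = {n0}; idom=n0
  n8: preds {n2,n6,n7}: {n0,n2} ∩ {n0,n6} ∩ {n0,n7} = {n0}; idom=n0

Frontier:
  join n5 pred n2: n2 stop@n0
  join n5 pred n4: n4→n1 stop@n0
  join n6 pred n3: n3→n1 stop@n0
  join n6 pred n5: n5 stop@n0
  join n7 pred n2: n2 stop@n0
  join n7 pred n4: n4→n1 stop@n0
  join n7 pred n5: n5 stop@n0
  join n8 pred n2: n2 stop@n0
  join n8 pred n6: n6 stop@n0
  join n8 pred n7: n7 stop@n0
  n0: DF=∅
  n1: DF={n5,n6,n7}
  n2: DF={n5,n7,n8}
  n3: DF={n6}
  n4: DF={n5,n7}
  n5: DF={n6,n7}
  n6: DF={n8}
  n7: DF={n8}
  n8: DF=∅

φ for y: defs {n3,n4,n5}
  DF⁺ = {n5,n6,n7,n8}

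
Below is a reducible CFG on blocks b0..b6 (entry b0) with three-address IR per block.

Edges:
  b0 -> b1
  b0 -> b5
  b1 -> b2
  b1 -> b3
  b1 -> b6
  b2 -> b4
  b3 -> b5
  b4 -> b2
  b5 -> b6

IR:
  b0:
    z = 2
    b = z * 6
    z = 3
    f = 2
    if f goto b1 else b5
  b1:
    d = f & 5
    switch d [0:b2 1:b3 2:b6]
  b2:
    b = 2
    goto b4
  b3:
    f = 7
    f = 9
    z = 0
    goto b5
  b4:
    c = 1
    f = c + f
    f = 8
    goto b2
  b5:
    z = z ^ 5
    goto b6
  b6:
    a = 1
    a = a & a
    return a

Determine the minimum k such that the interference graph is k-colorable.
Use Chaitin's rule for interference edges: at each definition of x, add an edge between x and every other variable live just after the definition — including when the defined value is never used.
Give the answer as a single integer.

def/use:
  b0: def={b,f,z} ue=∅
  b1: def={d} ue={f}
  b2: def={b} ue=∅
  b3: def={f,z} ue=∅
  b4: def={c,f} ue={f}
  b5: def={z} ue={z}
  b6: def={a} ue=∅

Liveness:
  live b0: ∅→{f,z}
  live b1: {f}→{f}
  live b2: {f}→{f}
  live b3: ∅→{z}
  live b4: {f}→{f}
  live b5: {z}→∅
  live b6: ∅→∅

Conflict graph:
  a↔∅
  b↔{f}
  c↔{f}
  d↔{f}
  f↔{b,c,d,z}
  z↔{f}

Chromatic number:
  lower bound: {b,f} mutually conflict ⇒ χ ≥ 2
  assign a→c0 b→c1 c→c1 d→c1 f→c0 z→c1 — no edge inside a register ⇒ χ ≤ 2
  χ = 2

Answer: 2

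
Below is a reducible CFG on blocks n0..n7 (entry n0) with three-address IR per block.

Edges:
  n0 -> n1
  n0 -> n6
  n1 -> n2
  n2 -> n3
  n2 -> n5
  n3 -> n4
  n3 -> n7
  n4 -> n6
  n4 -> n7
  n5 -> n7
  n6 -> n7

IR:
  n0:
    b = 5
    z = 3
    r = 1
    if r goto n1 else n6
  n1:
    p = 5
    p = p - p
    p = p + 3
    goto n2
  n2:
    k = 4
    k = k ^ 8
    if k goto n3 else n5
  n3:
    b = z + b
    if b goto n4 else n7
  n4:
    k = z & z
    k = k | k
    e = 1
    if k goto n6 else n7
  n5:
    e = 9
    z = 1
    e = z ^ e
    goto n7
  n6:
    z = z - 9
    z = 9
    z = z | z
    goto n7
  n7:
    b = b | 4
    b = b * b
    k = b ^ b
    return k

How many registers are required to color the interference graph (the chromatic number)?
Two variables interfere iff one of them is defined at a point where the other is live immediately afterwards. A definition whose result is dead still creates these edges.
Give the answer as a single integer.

Answer: 4

Derivation:
def/use:
  n0: def={b,r,z} ue=∅
  n1: def={p} ue=∅
  n2: def={k} ue=∅
  n3: def={b} ue={b,z}
  n4: def={e,k} ue={z}
  n5: def={e,z} ue=∅
  n6: def={z} ue={z}
  n7: def={b,k} ue={b}

Backward fixpoint:
  live n0: ∅→{b,z}
  live n1: {b,z}→{b,z}
  live n2: {b,z}→{b,z}
  live n3: {b,z}→{b,z}
  live n4: {b,z}→{b,z}
  live n5: {b}→{b}
  live n6: {b,z}→{b}
  live n7: {b}→∅

Interference:
  b: {e,k,p,r,z}
  e: {b,k,z}
  k: {b,e,z}
  p: {b,z}
  r: {b,z}
  z: {b,e,k,p,r}

Colouring:
  lower bound: {b,e,k,z} mutually conflict ⇒ χ ≥ 4
  4-colouring: c0={b}  c1={z}  c2={e,p,r}  c3={k}
  χ = 4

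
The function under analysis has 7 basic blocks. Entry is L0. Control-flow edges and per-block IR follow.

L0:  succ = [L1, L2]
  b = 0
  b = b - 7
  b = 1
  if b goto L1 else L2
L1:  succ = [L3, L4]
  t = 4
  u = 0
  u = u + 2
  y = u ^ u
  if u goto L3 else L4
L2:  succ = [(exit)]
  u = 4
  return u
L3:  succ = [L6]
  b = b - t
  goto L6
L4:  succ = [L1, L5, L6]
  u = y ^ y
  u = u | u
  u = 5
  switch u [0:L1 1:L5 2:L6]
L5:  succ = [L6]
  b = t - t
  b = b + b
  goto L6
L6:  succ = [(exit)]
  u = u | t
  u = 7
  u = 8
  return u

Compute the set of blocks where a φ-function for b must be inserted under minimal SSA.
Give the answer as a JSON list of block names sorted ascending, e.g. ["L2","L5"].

idom tree: L1←L0 L2←L0 L3←L1 L4←L1 L5←L4 L6←L1
Dom at joins:
  L1: preds {L0,L4}: {L0} ∩ {L0,L1,L4} = {L0}; idom=L0
  L6: preds {L3,L4,L5}: {L0,L1,L3} ∩ {L0,L1,L4} ∩ {L0,L1,L4,L5} = {L0,L1}; idom=L1

DF walk-up:
  L1←L0: walk · to L0
  L1←L4: walk L4→L1 to L0
  L6←L3: walk L3 to L1
  L6←L4: walk L4 to L1
  L6←L5: walk L5→L4 to L1
  L0: DF=∅
  L1: DF={L1}
  L2: DF=∅
  L3: DF={L6}
  L4: DF={L1,L6}
  L5: DF={L6}
  L6: DF=∅

φ for b: defs {L0,L3,L5}
  DF⁺ = {L6}

Answer: ["L6"]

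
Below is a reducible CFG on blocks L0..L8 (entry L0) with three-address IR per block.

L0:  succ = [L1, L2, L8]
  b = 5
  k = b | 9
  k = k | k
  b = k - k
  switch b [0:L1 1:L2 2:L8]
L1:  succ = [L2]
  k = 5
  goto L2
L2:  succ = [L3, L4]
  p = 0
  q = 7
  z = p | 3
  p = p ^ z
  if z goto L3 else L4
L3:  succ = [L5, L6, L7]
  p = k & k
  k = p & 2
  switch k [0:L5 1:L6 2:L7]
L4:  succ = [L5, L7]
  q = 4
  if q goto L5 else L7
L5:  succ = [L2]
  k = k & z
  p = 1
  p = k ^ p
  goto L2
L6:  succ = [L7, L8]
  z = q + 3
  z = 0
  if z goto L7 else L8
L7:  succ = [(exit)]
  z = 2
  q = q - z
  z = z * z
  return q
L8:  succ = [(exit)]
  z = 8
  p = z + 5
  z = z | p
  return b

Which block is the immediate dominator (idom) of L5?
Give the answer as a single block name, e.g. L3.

Answer: L2

Analysis:
idom tree: L1←L0 L2←L0 L3←L2 L4←L2 L5←L2 L6←L3 L7←L2 L8←L0
Join-block Dom:
  L2: preds {L0,L1,L5}: {L0} ∩ {L0,L1} ∩ {L0,L2,L5} = {L0}; idom=L0
  L5: preds {L3,L4}: {L0,L2,L3} ∩ {L0,L2,L4} = {L0,L2}; idom=L2
  L7: preds {L3,L4,L6}: {L0,L2,L3} ∩ {L0,L2,L4} ∩ {L0,L2,L3,L6} = {L0,L2}; idom=L2
  L8: preds {L0,L6}: {L0} ∩ {L0,L2,L3,L6} = {L0}; idom=L0

idom(L5) = L2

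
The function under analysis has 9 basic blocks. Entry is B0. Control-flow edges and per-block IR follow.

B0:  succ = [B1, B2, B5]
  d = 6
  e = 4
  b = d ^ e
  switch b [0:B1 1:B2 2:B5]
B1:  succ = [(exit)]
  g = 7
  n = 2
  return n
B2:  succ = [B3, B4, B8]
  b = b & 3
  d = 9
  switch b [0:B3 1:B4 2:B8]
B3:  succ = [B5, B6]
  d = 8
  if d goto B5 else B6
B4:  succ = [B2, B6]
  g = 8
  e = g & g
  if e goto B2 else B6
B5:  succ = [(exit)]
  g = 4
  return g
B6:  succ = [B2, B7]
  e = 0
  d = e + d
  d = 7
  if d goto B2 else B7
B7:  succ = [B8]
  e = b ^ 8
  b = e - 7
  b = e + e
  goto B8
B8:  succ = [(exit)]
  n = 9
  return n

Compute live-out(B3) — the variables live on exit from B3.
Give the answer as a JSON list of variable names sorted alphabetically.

Answer: ["b", "d"]

Working:
Per-block:
  B0 def {b,d,e} use ∅
  B1 def {g,n} use ∅
  B2 def {b,d} use {b}
  B3 def {d} use ∅
  B4 def {e,g} use ∅
  B5 def {g} use ∅
  B6 def {d,e} use {d}
  B7 def {b,e} use {b}
  B8 def {n} use ∅

Live sets:
  B0 li=∅ lo={b}
  B1 li=∅ lo=∅
  B2 li={b} lo={b,d}
  B3 li={b} lo={b,d}
  B4 li={b,d} lo={b,d}
  B5 li=∅ lo=∅
  B6 li={b,d} lo={b}
  B7 li={b} lo=∅
  B8 li=∅ lo=∅

live-out(B3) = ["b", "d"]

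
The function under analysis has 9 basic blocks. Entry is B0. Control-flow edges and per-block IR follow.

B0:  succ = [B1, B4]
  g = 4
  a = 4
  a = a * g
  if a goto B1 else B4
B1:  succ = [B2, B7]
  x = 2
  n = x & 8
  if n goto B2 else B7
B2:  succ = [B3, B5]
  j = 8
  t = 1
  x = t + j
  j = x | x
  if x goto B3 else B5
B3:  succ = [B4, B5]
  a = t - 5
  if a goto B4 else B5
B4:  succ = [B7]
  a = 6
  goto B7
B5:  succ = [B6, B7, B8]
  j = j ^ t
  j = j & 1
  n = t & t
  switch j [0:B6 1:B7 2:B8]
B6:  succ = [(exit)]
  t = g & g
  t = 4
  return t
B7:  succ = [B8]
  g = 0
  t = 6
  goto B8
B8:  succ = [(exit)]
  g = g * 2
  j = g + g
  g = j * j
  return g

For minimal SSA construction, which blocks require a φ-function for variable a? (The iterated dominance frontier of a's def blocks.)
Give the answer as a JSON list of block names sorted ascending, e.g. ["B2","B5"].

Answer: ["B4", "B5", "B7", "B8"]

Analysis:
idom tree: B1←B0 B2←B1 B3←B2 B4←B0 B5←B2 B6←B5 B7←B0 B8←B0
Dom at joins:
  B4: preds {B0,B3}: {B0} ∩ {B0,B1,B2,B3} = {B0}; idom=B0
  B5: preds {B2,B3}: {B0,B1,B2} ∩ {B0,B1,B2,B3} = {B0,B1,B2}; idom=B2
  B7: preds {B1,B4,B5}: {B0,B1} ∩ {B0,B4} ∩ {B0,B1,B2,B5} = {B0}; idom=B0
  B8: preds {B5,B7}: {B0,B1,B2,B5} ∩ {B0,B7} = {B0}; idom=B0

Frontier:
  join B4 pred B0: · stop@B0
  join B4 pred B3: B3→B2→B1 stop@B0
  join B5 pred B2: · stop@B2
  join B5 pred B3: B3 stop@B2
  join B7 pred B1: B1 stop@B0
  join B7 pred B4: B4 stop@B0
  join B7 pred B5: B5→B2→B1 stop@B0
  join B8 pred B5: B5→B2→B1 stop@B0
  join B8 pred B7: B7 stop@B0
  B0: DF=∅
  B1: DF={B4,B7,B8}
  B2: DF={B4,B7,B8}
  B3: DF={B4,B5}
  B4: DF={B7}
  B5: DF={B7,B8}
  B6: DF=∅
  B7: DF={B8}
  B8: DF=∅

φ for a: defs {B0,B3,B4}
  DF⁺ = {B4,B5,B7,B8}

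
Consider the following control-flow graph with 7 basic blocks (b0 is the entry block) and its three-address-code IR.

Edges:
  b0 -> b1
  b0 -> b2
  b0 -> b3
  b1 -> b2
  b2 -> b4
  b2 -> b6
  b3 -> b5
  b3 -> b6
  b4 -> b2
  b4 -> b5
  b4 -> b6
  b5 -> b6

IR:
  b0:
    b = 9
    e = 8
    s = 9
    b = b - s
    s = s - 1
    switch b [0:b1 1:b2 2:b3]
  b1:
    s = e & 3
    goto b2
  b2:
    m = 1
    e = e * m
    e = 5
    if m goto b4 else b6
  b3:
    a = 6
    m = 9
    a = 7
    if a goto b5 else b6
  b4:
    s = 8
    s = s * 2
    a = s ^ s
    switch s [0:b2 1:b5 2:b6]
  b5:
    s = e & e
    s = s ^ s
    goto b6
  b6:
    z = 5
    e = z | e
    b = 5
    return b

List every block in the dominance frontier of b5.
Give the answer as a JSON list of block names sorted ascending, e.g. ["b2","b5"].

Answer: ["b6"]

Derivation:
idom tree: b1←b0 b2←b0 b3←b0 b4←b2 b5←b0 b6←b0
Dom∩ at merges:
  b2: preds {b0,b1,b4}: {b0} ∩ {b0,b1} ∩ {b0,b2,b4} = {b0}; idom=b0
  b5: preds {b3,b4}: {b0,b3} ∩ {b0,b2,b4} = {b0}; idom=b0
  b6: preds {b2,b3,b4,b5}: {b0,b2} ∩ {b0,b3} ∩ {b0,b2,b4} ∩ {b0,b5} = {b0}; idom=b0

Frontier:
  b2←b0: walk · to b0
  b2←b1: walk b1 to b0
  b2←b4: walk b4→b2 to b0
  b5←b3: walk b3 to b0
  b5←b4: walk b4→b2 to b0
  b6←b2: walk b2 to b0
  b6←b3: walk b3 to b0
  b6←b4: walk b4→b2 to b0
  b6←b5: walk b5 to b0
  b0 → ∅
  b1 → {b2}
  b2 → {b2,b5,b6}
  b3 → {b5,b6}
  b4 → {b2,b5,b6}
  b5 → {b6}
  b6 → ∅

DF(b5) = ["b6"]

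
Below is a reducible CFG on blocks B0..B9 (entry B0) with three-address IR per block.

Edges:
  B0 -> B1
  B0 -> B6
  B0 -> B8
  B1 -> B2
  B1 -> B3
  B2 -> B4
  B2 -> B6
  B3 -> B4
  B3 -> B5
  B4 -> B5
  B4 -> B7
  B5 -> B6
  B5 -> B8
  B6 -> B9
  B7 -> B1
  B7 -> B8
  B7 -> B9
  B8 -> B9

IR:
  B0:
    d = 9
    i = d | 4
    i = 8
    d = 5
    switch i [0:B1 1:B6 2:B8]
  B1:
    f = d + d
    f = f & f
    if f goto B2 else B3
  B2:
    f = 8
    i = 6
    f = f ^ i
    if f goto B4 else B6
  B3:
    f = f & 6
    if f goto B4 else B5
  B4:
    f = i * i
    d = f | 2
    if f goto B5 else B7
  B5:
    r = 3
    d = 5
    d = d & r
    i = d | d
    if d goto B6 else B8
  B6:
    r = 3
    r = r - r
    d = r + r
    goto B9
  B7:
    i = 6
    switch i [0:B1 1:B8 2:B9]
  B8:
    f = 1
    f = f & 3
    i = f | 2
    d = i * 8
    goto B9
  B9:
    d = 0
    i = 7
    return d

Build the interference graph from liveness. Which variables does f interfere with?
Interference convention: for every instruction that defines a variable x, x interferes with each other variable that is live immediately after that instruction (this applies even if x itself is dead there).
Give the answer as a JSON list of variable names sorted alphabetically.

Per-block:
  B0 def {d,i} use ∅
  B1 def {f} use {d}
  B2 def {f,i} use ∅
  B3 def {f} use {f}
  B4 def {d,f} use {i}
  B5 def {d,i,r} use ∅
  B6 def {d,r} use ∅
  B7 def {i} use ∅
  B8 def {d,f,i} use ∅
  B9 def {d,i} use ∅

Live sets:
  live B0: ∅→{d,i}
  live B1: {d,i}→{f,i}
  live B2: ∅→{i}
  live B3: {f,i}→{i}
  live B4: {i}→{d}
  live B5: ∅→∅
  live B6: ∅→∅
  live B7: {d}→{d,i}
  live B8: ∅→∅
  live B9: ∅→∅

Interfere edges:
  d — {f,i,r}
  f — {d,i}
  i — {d,f}
  r — {d}

N(f) = ["d", "i"]

Answer: ["d", "i"]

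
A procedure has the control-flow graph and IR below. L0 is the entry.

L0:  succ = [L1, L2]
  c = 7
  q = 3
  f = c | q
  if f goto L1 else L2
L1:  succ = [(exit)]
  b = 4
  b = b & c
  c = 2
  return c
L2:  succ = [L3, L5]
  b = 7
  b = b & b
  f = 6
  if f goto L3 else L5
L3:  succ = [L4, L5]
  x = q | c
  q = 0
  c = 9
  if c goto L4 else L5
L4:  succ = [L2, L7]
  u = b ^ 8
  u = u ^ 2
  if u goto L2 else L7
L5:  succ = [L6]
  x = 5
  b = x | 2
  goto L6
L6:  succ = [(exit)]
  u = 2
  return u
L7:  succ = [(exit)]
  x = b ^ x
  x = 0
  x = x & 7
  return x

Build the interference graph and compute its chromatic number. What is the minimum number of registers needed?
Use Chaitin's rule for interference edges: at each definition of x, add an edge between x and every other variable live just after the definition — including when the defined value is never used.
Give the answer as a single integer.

Per-block:
  L0: {c,f,q} / ∅
  L1: {b,c} / {c}
  L2: {b,f} / ∅
  L3: {c,q,x} / {c,q}
  L4: {u} / {b}
  L5: {b,x} / ∅
  L6: {u} / ∅
  L7: {x} / {b,x}

Live sets:
  live L0: ∅→{c,q}
  live L1: {c}→∅
  live L2: {c,q}→{b,c,q}
  live L3: {b,c,q}→{b,c,q,x}
  live L4: {b,c,q,x}→{b,c,q,x}
  live L5: ∅→∅
  live L6: ∅→∅
  live L7: {b,x}→∅

Interference:
  b↔{c,f,q,u,x}
  c↔{b,f,q,u,x}
  f↔{b,c,q}
  q↔{b,c,f,u,x}
  u↔{b,c,q,x}
  x↔{b,c,q,u}

Registers:
  {b,c,q,u,x} pairwise interfere (5-clique) ⇒ χ ≥ 5
  5-colouring: r0={b}  r1={c}  r2={q}  r3={f,u}  r4={x}
  χ = 5

Answer: 5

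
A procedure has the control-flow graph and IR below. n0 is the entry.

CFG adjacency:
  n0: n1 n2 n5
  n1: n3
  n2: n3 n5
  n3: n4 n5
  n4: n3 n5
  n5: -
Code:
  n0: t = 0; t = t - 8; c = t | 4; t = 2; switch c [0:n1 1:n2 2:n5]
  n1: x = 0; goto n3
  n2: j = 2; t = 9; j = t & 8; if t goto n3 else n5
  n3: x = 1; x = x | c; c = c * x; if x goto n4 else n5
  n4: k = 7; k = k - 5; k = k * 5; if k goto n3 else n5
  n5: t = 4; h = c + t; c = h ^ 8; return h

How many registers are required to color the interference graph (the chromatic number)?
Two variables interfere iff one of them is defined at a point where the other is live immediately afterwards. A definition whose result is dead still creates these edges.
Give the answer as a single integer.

Answer: 3

Working:
def/use:
  n0: def={c,t} ue=∅
  n1: def={x} ue=∅
  n2: def={j,t} ue=∅
  n3: def={c,x} ue={c}
  n4: def={k} ue=∅
  n5: def={c,h,t} ue={c}

Liveness:
  n0: in=∅ out={c}
  n1: in={c} out={c}
  n2: in={c} out={c}
  n3: in={c} out={c}
  n4: in={c} out={c}
  n5: in={c} out=∅

Interfere edges:
  c↔{h,j,k,t,x}
  h↔{c}
  j↔{c,t}
  k↔{c}
  t↔{c,j}
  x↔{c}

Chromatic number:
  lower bound: {c,j,t} mutually conflict ⇒ χ ≥ 3
  assign c→R0 h→R1 j→R1 k→R1 t→R2 x→R1 — no edge inside a register ⇒ χ ≤ 3
  χ = 3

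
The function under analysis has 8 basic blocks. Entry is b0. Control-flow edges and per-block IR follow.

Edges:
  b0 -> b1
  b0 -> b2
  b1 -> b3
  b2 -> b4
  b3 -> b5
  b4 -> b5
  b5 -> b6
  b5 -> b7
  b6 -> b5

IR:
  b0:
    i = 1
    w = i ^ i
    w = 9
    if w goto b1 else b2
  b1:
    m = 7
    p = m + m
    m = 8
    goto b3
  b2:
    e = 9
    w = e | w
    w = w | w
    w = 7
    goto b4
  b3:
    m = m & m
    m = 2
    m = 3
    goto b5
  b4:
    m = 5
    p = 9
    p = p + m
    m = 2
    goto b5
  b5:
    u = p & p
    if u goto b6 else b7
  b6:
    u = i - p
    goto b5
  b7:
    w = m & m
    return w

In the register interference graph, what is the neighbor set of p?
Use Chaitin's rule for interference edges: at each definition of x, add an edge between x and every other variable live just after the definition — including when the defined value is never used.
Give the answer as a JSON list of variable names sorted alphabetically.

Answer: ["i", "m", "u"]

Derivation:
Block summaries:
  b0 def {i,w} use ∅
  b1 def {m,p} use ∅
  b2 def {e,w} use {w}
  b3 def {m} use {m}
  b4 def {m,p} use ∅
  b5 def {u} use {p}
  b6 def {u} use {i,p}
  b7 def {w} use {m}

Live sets:
  b0 li=∅ lo={i,w}
  b1 li={i} lo={i,m,p}
  b2 li={i,w} lo={i}
  b3 li={i,m,p} lo={i,m,p}
  b4 li={i} lo={i,m,p}
  b5 li={i,m,p} lo={i,m,p}
  b6 li={i,m,p} lo={i,m,p}
  b7 li={m} lo=∅

Conflict graph:
  e↔{i,w}
  i↔{e,m,p,u,w}
  m↔{i,p,u}
  p↔{i,m,u}
  u↔{i,m,p}
  w↔{e,i}

N(p) = ["i", "m", "u"]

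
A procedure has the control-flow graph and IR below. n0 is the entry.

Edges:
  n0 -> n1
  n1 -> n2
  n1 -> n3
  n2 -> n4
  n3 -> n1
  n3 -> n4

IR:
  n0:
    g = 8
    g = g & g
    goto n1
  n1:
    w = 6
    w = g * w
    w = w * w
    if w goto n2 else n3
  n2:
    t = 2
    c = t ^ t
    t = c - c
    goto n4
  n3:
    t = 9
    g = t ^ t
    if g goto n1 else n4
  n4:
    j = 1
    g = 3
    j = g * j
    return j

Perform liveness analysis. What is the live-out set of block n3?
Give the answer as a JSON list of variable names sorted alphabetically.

Per-block:
  n0 def {g} use ∅
  n1 def {w} use {g}
  n2 def {c,t} use ∅
  n3 def {g,t} use ∅
  n4 def {g,j} use ∅

Liveness:
  live n0: ∅→{g}
  live n1: {g}→∅
  live n2: ∅→∅
  live n3: ∅→{g}
  live n4: ∅→∅

live-out(n3) = ["g"]

Answer: ["g"]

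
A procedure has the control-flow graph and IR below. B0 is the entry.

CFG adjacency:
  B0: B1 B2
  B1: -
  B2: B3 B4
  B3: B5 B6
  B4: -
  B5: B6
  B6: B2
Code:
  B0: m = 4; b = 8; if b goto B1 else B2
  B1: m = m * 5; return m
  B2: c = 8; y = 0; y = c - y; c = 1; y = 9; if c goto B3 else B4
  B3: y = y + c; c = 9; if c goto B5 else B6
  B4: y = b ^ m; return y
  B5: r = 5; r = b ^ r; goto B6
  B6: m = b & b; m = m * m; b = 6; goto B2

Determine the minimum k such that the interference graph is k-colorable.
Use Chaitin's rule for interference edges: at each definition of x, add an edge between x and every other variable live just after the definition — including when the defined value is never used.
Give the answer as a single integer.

Block summaries:
  B0: {b,m} / ∅
  B1: {m} / {m}
  B2: {c,y} / ∅
  B3: {c,y} / {c,y}
  B4: {y} / {b,m}
  B5: {r} / {b}
  B6: {b,m} / {b}

Live sets:
  B0: in=∅ out={b,m}
  B1: in={m} out=∅
  B2: in={b,m} out={b,c,m,y}
  B3: in={b,c,y} out={b}
  B4: in={b,m} out=∅
  B5: in={b} out={b}
  B6: in={b} out={b,m}

Conflict graph:
  b — {c,m,r,y}
  c — {b,m,y}
  m — {b,c,y}
  r — {b}
  y — {b,c,m}

Colouring:
  clique {b,c,m,y} ⇒ need ≥ 4
  assign b→c0 c→c1 m→c2 r→c1 y→c3 — no edge inside a register ⇒ χ ≤ 4
  χ = 4

Answer: 4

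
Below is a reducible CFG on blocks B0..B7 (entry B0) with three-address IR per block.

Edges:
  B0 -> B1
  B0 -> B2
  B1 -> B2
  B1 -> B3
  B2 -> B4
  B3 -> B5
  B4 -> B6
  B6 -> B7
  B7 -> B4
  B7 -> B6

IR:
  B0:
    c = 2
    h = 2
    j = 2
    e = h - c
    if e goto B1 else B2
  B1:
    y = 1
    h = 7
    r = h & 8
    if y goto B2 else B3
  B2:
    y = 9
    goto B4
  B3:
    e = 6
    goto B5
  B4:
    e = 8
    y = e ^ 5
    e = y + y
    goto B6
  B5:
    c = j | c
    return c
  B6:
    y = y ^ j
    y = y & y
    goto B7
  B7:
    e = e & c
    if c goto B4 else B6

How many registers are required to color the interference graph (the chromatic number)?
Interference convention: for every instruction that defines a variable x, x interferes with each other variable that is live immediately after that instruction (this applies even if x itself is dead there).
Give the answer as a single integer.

Answer: 4

Derivation:
def/use:
  B0: def={c,e,h,j} ue=∅
  B1: def={h,r,y} ue=∅
  B2: def={y} ue=∅
  B3: def={e} ue=∅
  B4: def={e,y} ue=∅
  B5: def={c} ue={c,j}
  B6: def={y} ue={j,y}
  B7: def={e} ue={c,e}

Live sets:
  live B0: ∅→{c,j}
  live B1: {c,j}→{c,j}
  live B2: {c,j}→{c,j}
  live B3: {c,j}→{c,j}
  live B4: {c,j}→{c,e,j,y}
  live B5: {c,j}→∅
  live B6: {c,e,j,y}→{c,e,j,y}
  live B7: {c,e,j,y}→{c,e,j,y}

Interfere edges:
  c — {e,h,j,r,y}
  e — {c,j,y}
  h — {c,j,y}
  j — {c,e,h,r,y}
  r — {c,j,y}
  y — {c,e,h,j,r}

Registers:
  lower bound: {c,e,j,y} mutually conflict ⇒ χ ≥ 4
  assign c→R0 e→R3 h→R3 j→R1 r→R3 y→R2 — no edge inside a register ⇒ χ ≤ 4
  χ = 4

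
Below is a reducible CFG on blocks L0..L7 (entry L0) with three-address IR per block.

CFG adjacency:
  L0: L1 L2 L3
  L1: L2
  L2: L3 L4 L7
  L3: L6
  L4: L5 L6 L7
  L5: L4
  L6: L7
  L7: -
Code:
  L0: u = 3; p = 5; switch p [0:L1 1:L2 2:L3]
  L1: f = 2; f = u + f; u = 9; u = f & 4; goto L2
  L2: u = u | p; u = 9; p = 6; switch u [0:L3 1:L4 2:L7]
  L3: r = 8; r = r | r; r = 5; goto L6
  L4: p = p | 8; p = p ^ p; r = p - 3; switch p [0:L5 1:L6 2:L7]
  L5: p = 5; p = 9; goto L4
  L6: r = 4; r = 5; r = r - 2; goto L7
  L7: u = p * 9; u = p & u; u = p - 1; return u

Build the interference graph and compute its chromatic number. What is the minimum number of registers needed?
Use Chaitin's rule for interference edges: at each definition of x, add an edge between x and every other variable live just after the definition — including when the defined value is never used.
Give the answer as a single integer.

Per-block:
  L0 def {p,u} use ∅
  L1 def {f,u} use {u}
  L2 def {p,u} use {p,u}
  L3 def {r} use ∅
  L4 def {p,r} use {p}
  L5 def {p} use ∅
  L6 def {r} use ∅
  L7 def {u} use {p}

Backward fixpoint:
  live L0: ∅→{p,u}
  live L1: {p,u}→{p,u}
  live L2: {p,u}→{p}
  live L3: {p}→{p}
  live L4: {p}→{p}
  live L5: ∅→{p}
  live L6: {p}→{p}
  live L7: {p}→∅

Interfere edges:
  f: {p,u}
  p: {f,r,u}
  r: {p}
  u: {f,p}

Colouring:
  lower bound: {f,p,u} mutually conflict ⇒ χ ≥ 3
  3-colouring: r0={p}  r1={f,r}  r2={u}
  χ = 3

Answer: 3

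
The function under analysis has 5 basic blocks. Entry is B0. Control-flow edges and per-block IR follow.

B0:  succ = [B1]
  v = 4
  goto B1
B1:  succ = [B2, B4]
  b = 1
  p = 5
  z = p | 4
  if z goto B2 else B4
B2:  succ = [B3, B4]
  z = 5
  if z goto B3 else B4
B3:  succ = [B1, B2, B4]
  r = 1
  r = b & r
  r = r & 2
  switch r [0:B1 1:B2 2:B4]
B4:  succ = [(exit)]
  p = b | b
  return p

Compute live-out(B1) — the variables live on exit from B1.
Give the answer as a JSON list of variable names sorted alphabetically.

Answer: ["b"]

Derivation:
Block summaries:
  B0 def {v} use ∅
  B1 def {b,p,z} use ∅
  B2 def {z} use ∅
  B3 def {r} use {b}
  B4 def {p} use {b}

Live sets:
  B0 li=∅ lo=∅
  B1 li=∅ lo={b}
  B2 li={b} lo={b}
  B3 li={b} lo={b}
  B4 li={b} lo=∅

live-out(B1) = ["b"]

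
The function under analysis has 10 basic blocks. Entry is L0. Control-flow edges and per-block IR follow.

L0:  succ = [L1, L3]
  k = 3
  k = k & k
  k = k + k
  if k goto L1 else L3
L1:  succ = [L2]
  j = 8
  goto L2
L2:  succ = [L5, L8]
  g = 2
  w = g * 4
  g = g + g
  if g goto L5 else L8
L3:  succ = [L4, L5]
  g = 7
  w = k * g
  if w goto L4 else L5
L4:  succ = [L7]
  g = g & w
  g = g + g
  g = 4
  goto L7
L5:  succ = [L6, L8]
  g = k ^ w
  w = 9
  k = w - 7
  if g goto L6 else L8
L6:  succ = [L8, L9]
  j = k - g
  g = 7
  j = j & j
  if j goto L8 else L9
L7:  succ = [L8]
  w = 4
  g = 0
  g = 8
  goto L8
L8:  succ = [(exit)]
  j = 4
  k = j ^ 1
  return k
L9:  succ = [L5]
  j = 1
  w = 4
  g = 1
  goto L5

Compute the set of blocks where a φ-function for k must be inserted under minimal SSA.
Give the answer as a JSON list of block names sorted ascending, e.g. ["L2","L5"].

Answer: ["L5", "L8"]

Derivation:
idom tree: L1←L0 L2←L1 L3←L0 L4←L3 L5←L0 L6←L5 L7←L4 L8←L0 L9←L6
Dom at joins:
  L5: preds {L2,L3,L9}: {L0,L1,L2} ∩ {L0,L3} ∩ {L0,L5,L6,L9} = {L0}; idom=L0
  L8: preds {L2,L5,L6,L7}: {L0,L1,L2} ∩ {L0,L5} ∩ {L0,L5,L6} ∩ {L0,L3,L4,L7} = {L0}; idom=L0

DF derivation:
  join L5 pred L2: L2→L1 stop@L0
  join L5 pred L3: L3 stop@L0
  join L5 pred L9: L9→L6→L5 stop@L0
  join L8 pred L2: L2→L1 stop@L0
  join L8 pred L5: L5 stop@L0
  join L8 pred L6: L6→L5 stop@L0
  join L8 pred L7: L7→L4→L3 stop@L0
  DF(L0)=∅
  DF(L1)={L5,L8}
  DF(L2)={L5,L8}
  DF(L3)={L5,L8}
  DF(L4)={L8}
  DF(L5)={L5,L8}
  DF(L6)={L5,L8}
  DF(L7)={L8}
  DF(L8)=∅
  DF(L9)={L5}

φ for k: defs {L0,L5,L8}
  DF⁺ = {L5,L8}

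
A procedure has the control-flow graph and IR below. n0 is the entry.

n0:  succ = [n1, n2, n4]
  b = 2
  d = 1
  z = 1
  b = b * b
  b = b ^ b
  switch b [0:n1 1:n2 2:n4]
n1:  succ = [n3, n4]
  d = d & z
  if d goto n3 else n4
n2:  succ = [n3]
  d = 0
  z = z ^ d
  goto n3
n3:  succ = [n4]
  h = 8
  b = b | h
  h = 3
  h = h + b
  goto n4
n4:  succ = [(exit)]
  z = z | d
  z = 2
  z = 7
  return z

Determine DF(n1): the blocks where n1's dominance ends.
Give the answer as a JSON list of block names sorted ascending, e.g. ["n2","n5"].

Answer: ["n3", "n4"]

Working:
idom tree: n1←n0 n2←n0 n3←n0 n4←n0
Dom at joins:
  n3: preds {n1,n2}: {n0,n1} ∩ {n0,n2} = {n0}; idom=n0
  n4: preds {n0,n1,n3}: {n0} ∩ {n0,n1} ∩ {n0,n3} = {n0}; idom=n0

Frontier:
  join n3 pred n1: n1 stop@n0
  join n3 pred n2: n2 stop@n0
  join n4 pred n0: · stop@n0
  join n4 pred n1: n1 stop@n0
  join n4 pred n3: n3 stop@n0
  n0 → ∅
  n1 → {n3,n4}
  n2 → {n3}
  n3 → {n4}
  n4 → ∅

DF(n1) = ["n3", "n4"]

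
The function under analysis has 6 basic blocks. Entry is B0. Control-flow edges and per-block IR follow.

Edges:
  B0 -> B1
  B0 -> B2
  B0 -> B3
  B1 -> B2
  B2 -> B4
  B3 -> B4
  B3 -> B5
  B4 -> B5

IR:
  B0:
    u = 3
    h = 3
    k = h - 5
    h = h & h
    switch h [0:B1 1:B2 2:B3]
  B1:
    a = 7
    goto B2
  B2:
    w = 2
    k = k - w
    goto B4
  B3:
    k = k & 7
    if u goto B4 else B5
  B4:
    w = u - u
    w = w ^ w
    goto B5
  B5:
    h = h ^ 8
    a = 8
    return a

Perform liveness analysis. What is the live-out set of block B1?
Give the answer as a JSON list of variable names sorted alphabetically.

Answer: ["h", "k", "u"]

Working:
Block summaries:
  B0: {h,k,u} / ∅
  B1: {a} / ∅
  B2: {k,w} / {k}
  B3: {k} / {k,u}
  B4: {w} / {u}
  B5: {a,h} / {h}

Live sets:
  B0: in=∅ out={h,k,u}
  B1: in={h,k,u} out={h,k,u}
  B2: in={h,k,u} out={h,u}
  B3: in={h,k,u} out={h,u}
  B4: in={h,u} out={h}
  B5: in={h} out=∅

live-out(B1) = ["h", "k", "u"]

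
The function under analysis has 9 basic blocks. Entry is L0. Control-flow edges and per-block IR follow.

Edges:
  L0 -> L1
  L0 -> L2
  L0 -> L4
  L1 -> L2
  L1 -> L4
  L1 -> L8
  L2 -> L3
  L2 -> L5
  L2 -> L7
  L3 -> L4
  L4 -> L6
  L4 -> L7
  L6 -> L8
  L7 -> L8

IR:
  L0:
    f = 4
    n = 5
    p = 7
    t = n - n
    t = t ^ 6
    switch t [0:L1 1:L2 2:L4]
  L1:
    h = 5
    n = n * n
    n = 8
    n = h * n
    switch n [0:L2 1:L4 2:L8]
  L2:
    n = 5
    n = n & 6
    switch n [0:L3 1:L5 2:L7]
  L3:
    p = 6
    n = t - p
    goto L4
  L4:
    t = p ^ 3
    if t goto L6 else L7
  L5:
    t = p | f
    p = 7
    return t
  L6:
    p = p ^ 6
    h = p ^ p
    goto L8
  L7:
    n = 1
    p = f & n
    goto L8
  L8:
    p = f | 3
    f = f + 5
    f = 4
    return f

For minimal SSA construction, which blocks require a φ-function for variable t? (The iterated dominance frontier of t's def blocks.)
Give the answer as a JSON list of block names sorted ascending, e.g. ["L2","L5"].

idom tree: L1←L0 L2←L0 L3←L2 L4←L0 L5←L2 L6←L4 L7←L0 L8←L0
Dom at joins:
  L2: preds {L0,L1}: {L0} ∩ {L0,L1} = {L0}; idom=L0
  L4: preds {L0,L1,L3}: {L0} ∩ {L0,L1} ∩ {L0,L2,L3} = {L0}; idom=L0
  L7: preds {L2,L4}: {L0,L2} ∩ {L0,L4} = {L0}; idom=L0
  L8: preds {L1,L6,L7}: {L0,L1} ∩ {L0,L4,L6} ∩ {L0,L7} = {L0}; idom=L0

Frontier:
  join L2 pred L0: · stop@L0
  join L2 pred L1: L1 stop@L0
  join L4 pred L0: · stop@L0
  join L4 pred L1: L1 stop@L0
  join L4 pred L3: L3→L2 stop@L0
  join L7 pred L2: L2 stop@L0
  join L7 pred L4: L4 stop@L0
  join L8 pred L1: L1 stop@L0
  join L8 pred L6: L6→L4 stop@L0
  join L8 pred L7: L7 stop@L0
  DF(L0)=∅
  DF(L1)={L2,L4,L8}
  DF(L2)={L4,L7}
  DF(L3)={L4}
  DF(L4)={L7,L8}
  DF(L5)=∅
  DF(L6)={L8}
  DF(L7)={L8}
  DF(L8)=∅

φ for t: defs {L0,L4,L5}
  DF⁺ = {L7,L8}

Answer: ["L7", "L8"]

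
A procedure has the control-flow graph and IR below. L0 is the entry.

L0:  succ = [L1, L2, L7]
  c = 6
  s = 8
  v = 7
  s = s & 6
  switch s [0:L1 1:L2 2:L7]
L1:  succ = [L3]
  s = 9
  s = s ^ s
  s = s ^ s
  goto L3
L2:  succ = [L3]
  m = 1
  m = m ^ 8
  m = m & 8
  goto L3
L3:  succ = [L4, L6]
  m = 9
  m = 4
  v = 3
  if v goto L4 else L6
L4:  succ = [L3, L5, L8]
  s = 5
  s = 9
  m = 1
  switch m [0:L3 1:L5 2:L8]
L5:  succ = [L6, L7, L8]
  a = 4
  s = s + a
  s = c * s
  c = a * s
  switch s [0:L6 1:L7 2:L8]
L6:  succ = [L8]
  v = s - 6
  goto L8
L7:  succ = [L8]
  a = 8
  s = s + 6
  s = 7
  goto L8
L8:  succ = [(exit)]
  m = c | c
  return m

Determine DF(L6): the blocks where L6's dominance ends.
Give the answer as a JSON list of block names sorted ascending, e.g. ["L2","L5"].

Answer: ["L8"]

Working:
idom tree: L1←L0 L2←L0 L3←L0 L4←L3 L5←L4 L6←L3 L7←L0 L8←L0
Dom at joins:
  L3: preds {L1,L2,L4}: {L0,L1} ∩ {L0,L2} ∩ {L0,L3,L4} = {L0}; idom=L0
  L6: preds {L3,L5}: {L0,L3} ∩ {L0,L3,L4,L5} = {L0,L3}; idom=L3
  L7: preds {L0,L5}: {L0} ∩ {L0,L3,L4,L5} = {L0}; idom=L0
  L8: preds {L4,L5,L6,L7}: {L0,L3,L4} ∩ {L0,L3,L4,L5} ∩ {L0,L3,L6} ∩ {L0,L7} = {L0}; idom=L0

Frontier:
  L3←L1: walk L1 to L0
  L3←L2: walk L2 to L0
  L3←L4: walk L4→L3 to L0
  L6←L3: walk · to L3
  L6←L5: walk L5→L4 to L3
  L7←L0: walk · to L0
  L7←L5: walk L5→L4→L3 to L0
  L8←L4: walk L4→L3 to L0
  L8←L5: walk L5→L4→L3 to L0
  L8←L6: walk L6→L3 to L0
  L8←L7: walk L7 to L0
  L0 → ∅
  L1 → {L3}
  L2 → {L3}
  L3 → {L3,L7,L8}
  L4 → {L3,L6,L7,L8}
  L5 → {L6,L7,L8}
  L6 → {L8}
  L7 → {L8}
  L8 → ∅

DF(L6) = ["L8"]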